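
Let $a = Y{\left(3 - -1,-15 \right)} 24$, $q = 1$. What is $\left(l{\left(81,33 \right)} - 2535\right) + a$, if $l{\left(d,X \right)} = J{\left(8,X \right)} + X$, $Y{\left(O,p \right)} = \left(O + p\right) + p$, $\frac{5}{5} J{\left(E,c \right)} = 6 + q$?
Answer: $-3119$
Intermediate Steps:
$J{\left(E,c \right)} = 7$ ($J{\left(E,c \right)} = 6 + 1 = 7$)
$Y{\left(O,p \right)} = O + 2 p$
$a = -624$ ($a = \left(\left(3 - -1\right) + 2 \left(-15\right)\right) 24 = \left(\left(3 + 1\right) - 30\right) 24 = \left(4 - 30\right) 24 = \left(-26\right) 24 = -624$)
$l{\left(d,X \right)} = 7 + X$
$\left(l{\left(81,33 \right)} - 2535\right) + a = \left(\left(7 + 33\right) - 2535\right) - 624 = \left(40 - 2535\right) - 624 = -2495 - 624 = -3119$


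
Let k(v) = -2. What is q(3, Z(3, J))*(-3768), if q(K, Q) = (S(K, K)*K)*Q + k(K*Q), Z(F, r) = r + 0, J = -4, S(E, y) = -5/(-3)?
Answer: 82896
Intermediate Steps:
S(E, y) = 5/3 (S(E, y) = -5*(-1/3) = 5/3)
Z(F, r) = r
q(K, Q) = -2 + 5*K*Q/3 (q(K, Q) = (5*K/3)*Q - 2 = 5*K*Q/3 - 2 = -2 + 5*K*Q/3)
q(3, Z(3, J))*(-3768) = (-2 + (5/3)*3*(-4))*(-3768) = (-2 - 20)*(-3768) = -22*(-3768) = 82896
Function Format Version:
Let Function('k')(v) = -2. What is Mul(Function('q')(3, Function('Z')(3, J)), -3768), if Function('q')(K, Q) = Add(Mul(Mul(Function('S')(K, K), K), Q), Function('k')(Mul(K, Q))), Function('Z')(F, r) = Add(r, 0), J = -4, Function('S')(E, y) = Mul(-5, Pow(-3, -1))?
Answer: 82896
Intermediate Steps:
Function('S')(E, y) = Rational(5, 3) (Function('S')(E, y) = Mul(-5, Rational(-1, 3)) = Rational(5, 3))
Function('Z')(F, r) = r
Function('q')(K, Q) = Add(-2, Mul(Rational(5, 3), K, Q)) (Function('q')(K, Q) = Add(Mul(Mul(Rational(5, 3), K), Q), -2) = Add(Mul(Rational(5, 3), K, Q), -2) = Add(-2, Mul(Rational(5, 3), K, Q)))
Mul(Function('q')(3, Function('Z')(3, J)), -3768) = Mul(Add(-2, Mul(Rational(5, 3), 3, -4)), -3768) = Mul(Add(-2, -20), -3768) = Mul(-22, -3768) = 82896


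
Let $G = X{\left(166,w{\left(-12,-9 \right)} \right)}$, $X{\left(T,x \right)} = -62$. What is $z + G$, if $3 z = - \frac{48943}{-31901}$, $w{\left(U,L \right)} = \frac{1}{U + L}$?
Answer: $- \frac{5884643}{95703} \approx -61.489$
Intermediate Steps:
$w{\left(U,L \right)} = \frac{1}{L + U}$
$z = \frac{48943}{95703}$ ($z = \frac{\left(-48943\right) \frac{1}{-31901}}{3} = \frac{\left(-48943\right) \left(- \frac{1}{31901}\right)}{3} = \frac{1}{3} \cdot \frac{48943}{31901} = \frac{48943}{95703} \approx 0.5114$)
$G = -62$
$z + G = \frac{48943}{95703} - 62 = - \frac{5884643}{95703}$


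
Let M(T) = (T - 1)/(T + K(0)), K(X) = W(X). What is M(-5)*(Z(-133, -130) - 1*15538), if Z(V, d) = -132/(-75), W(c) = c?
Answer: -2330436/125 ≈ -18644.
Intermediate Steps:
K(X) = X
M(T) = (-1 + T)/T (M(T) = (T - 1)/(T + 0) = (-1 + T)/T)
Z(V, d) = 44/25 (Z(V, d) = -132*(-1/75) = 44/25)
M(-5)*(Z(-133, -130) - 1*15538) = ((-1 - 5)/(-5))*(44/25 - 1*15538) = (-1/5*(-6))*(44/25 - 15538) = (6/5)*(-388406/25) = -2330436/125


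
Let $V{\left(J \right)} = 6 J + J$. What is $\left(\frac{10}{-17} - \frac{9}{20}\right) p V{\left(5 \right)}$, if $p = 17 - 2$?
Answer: $- \frac{37065}{68} \approx -545.07$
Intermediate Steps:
$p = 15$ ($p = 17 - 2 = 15$)
$V{\left(J \right)} = 7 J$
$\left(\frac{10}{-17} - \frac{9}{20}\right) p V{\left(5 \right)} = \left(\frac{10}{-17} - \frac{9}{20}\right) 15 \cdot 7 \cdot 5 = \left(10 \left(- \frac{1}{17}\right) - \frac{9}{20}\right) 15 \cdot 35 = \left(- \frac{10}{17} - \frac{9}{20}\right) 15 \cdot 35 = \left(- \frac{353}{340}\right) 15 \cdot 35 = \left(- \frac{1059}{68}\right) 35 = - \frac{37065}{68}$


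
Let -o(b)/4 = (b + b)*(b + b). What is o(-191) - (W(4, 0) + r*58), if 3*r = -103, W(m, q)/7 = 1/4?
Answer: -6980477/12 ≈ -5.8171e+5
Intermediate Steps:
W(m, q) = 7/4
r = -103/3 (r = (⅓)*(-103) = -103/3 ≈ -34.333)
o(b) = -16*b² (o(b) = -4*(b + b)*(b + b) = -4*2*b*2*b = -16*b²)
o(-191) - (W(4, 0) + r*58) = -16*(-191)² - (7/4 - 103/3*58) = -16*36481 - (7/4 - 5974/3) = -583696 - 1*(-23875/12) = -583696 + 23875/12 = -6980477/12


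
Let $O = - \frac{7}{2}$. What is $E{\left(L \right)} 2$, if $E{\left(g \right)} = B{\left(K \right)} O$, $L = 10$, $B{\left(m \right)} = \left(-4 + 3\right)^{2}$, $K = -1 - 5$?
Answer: $-7$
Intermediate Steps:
$O = - \frac{7}{2}$ ($O = \left(-7\right) \frac{1}{2} = - \frac{7}{2} \approx -3.5$)
$K = -6$ ($K = -1 - 5 = -6$)
$B{\left(m \right)} = 1$ ($B{\left(m \right)} = \left(-1\right)^{2} = 1$)
$E{\left(g \right)} = - \frac{7}{2}$ ($E{\left(g \right)} = 1 \left(- \frac{7}{2}\right) = - \frac{7}{2}$)
$E{\left(L \right)} 2 = \left(- \frac{7}{2}\right) 2 = -7$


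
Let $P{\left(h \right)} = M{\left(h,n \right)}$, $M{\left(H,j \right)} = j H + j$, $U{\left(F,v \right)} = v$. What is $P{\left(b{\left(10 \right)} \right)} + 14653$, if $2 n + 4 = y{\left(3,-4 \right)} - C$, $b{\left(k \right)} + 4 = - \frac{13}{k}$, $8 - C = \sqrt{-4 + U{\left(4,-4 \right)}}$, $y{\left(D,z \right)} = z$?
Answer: $\frac{73437}{5} - \frac{43 i \sqrt{2}}{10} \approx 14687.0 - 6.0811 i$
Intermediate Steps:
$C = 8 - 2 i \sqrt{2}$ ($C = 8 - \sqrt{-4 - 4} = 8 - \sqrt{-8} = 8 - 2 i \sqrt{2} \approx 8.0 - 2.8284 i$)
$b{\left(k \right)} = -4 - \frac{13}{k}$
$n = -8 + i \sqrt{2}$ ($n = -2 + \frac{-4 - \left(8 - 2 i \sqrt{2}\right)}{2} = -2 + \frac{-12 + 2 i \sqrt{2}}{2} = -2 - \left(6 - i \sqrt{2}\right) = -8 + i \sqrt{2} \approx -8.0 + 1.4142 i$)
$M{\left(H,j \right)} = j + H j$ ($M{\left(H,j \right)} = H j + j = j + H j$)
$P{\left(h \right)} = \left(1 + h\right) \left(-8 + i \sqrt{2}\right)$ ($P{\left(h \right)} = \left(-8 + i \sqrt{2}\right) \left(1 + h\right) = \left(1 + h\right) \left(-8 + i \sqrt{2}\right)$)
$P{\left(b{\left(10 \right)} \right)} + 14653 = - \left(1 - \left(4 + \frac{13}{10}\right)\right) \left(8 - i \sqrt{2}\right) + 14653 = - \left(1 - \frac{53}{10}\right) \left(8 - i \sqrt{2}\right) + 14653 = \left(-1\right) \left(- \frac{43}{10}\right) \left(8 - i \sqrt{2}\right) + 14653 = \left(\frac{172}{5} - \frac{43 i \sqrt{2}}{10}\right) + 14653 = \frac{73437}{5} - \frac{43 i \sqrt{2}}{10}$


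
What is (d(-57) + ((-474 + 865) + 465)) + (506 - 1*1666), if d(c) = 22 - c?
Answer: -225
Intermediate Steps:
(d(-57) + ((-474 + 865) + 465)) + (506 - 1*1666) = ((22 - 1*(-57)) + ((-474 + 865) + 465)) + (506 - 1*1666) = ((22 + 57) + (391 + 465)) + (506 - 1666) = (79 + 856) - 1160 = 935 - 1160 = -225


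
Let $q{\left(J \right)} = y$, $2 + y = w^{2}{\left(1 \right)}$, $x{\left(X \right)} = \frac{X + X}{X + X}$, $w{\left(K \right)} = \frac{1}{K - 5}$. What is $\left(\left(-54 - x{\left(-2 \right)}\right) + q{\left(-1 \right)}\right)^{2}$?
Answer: $\frac{829921}{256} \approx 3241.9$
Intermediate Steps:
$w{\left(K \right)} = \frac{1}{-5 + K}$
$x{\left(X \right)} = 1$ ($x{\left(X \right)} = \frac{2 X}{2 X} = 2 X \frac{1}{2 X} = 1$)
$y = - \frac{31}{16}$ ($y = -2 + \left(\frac{1}{-5 + 1}\right)^{2} = -2 + \left(\frac{1}{-4}\right)^{2} = -2 + \left(- \frac{1}{4}\right)^{2} = -2 + \frac{1}{16} = - \frac{31}{16} \approx -1.9375$)
$q{\left(J \right)} = - \frac{31}{16}$
$\left(\left(-54 - x{\left(-2 \right)}\right) + q{\left(-1 \right)}\right)^{2} = \left(\left(-54 - 1\right) - \frac{31}{16}\right)^{2} = \left(-55 - \frac{31}{16}\right)^{2} = \left(- \frac{911}{16}\right)^{2} = \frac{829921}{256}$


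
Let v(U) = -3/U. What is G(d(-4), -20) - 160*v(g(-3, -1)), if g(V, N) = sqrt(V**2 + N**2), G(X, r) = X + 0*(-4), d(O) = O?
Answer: -4 + 48*sqrt(10) ≈ 147.79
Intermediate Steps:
G(X, r) = X (G(X, r) = X + 0 = X)
g(V, N) = sqrt(N**2 + V**2)
G(d(-4), -20) - 160*v(g(-3, -1)) = -4 - (-480)/(sqrt((-1)**2 + (-3)**2)) = -4 - (-480)/(sqrt(1 + 9)) = -4 - (-480)/(sqrt(10)) = -4 - (-480)*sqrt(10)/10 = -4 - (-48)*sqrt(10) = -4 + 48*sqrt(10)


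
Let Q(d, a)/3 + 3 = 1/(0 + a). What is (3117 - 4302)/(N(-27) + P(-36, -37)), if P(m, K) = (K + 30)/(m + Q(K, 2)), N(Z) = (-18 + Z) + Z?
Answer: 20619/1250 ≈ 16.495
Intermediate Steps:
Q(d, a) = -9 + 3/a (Q(d, a) = -9 + 3/(0 + a) = -9 + 3/a)
N(Z) = -18 + 2*Z
P(m, K) = (30 + K)/(-15/2 + m) (P(m, K) = (K + 30)/(m + (-9 + 3/2)) = (30 + K)/(m + (-9 + 3*(1/2))) = (30 + K)/(m + (-9 + 3/2)) = (30 + K)/(m - 15/2) = (30 + K)/(-15/2 + m))
(3117 - 4302)/(N(-27) + P(-36, -37)) = (3117 - 4302)/((-18 + 2*(-27)) + 2*(30 - 37)/(-15 + 2*(-36))) = -1185/((-18 - 54) + 2*(-7)/(-15 - 72)) = -1185/(-72 + 2*(-7)/(-87)) = -1185/(-72 + 2*(-1/87)*(-7)) = -1185/(-72 + 14/87) = -1185/(-6250/87) = -1185*(-87/6250) = 20619/1250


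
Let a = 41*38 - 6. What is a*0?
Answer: 0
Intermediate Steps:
a = 1552 (a = 1558 - 6 = 1552)
a*0 = 1552*0 = 0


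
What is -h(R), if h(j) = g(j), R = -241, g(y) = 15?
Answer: -15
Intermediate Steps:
h(j) = 15
-h(R) = -1*15 = -15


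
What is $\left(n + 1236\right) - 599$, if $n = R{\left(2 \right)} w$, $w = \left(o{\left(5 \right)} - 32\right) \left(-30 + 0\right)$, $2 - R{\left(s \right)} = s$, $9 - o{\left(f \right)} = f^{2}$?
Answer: $637$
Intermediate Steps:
$o{\left(f \right)} = 9 - f^{2}$
$R{\left(s \right)} = 2 - s$
$w = 1440$ ($w = \left(\left(9 - 5^{2}\right) - 32\right) \left(-30 + 0\right) = \left(\left(9 - 25\right) - 32\right) \left(-30\right) = \left(-16 - 32\right) \left(-30\right) = \left(-48\right) \left(-30\right) = 1440$)
$n = 0$ ($n = \left(2 - 2\right) 1440 = 0 \cdot 1440 = 0$)
$\left(n + 1236\right) - 599 = \left(0 + 1236\right) - 599 = 1236 - 599 = 637$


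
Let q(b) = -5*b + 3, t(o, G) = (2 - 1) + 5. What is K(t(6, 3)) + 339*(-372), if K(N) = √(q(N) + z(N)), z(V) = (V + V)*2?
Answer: -126108 + I*√3 ≈ -1.2611e+5 + 1.732*I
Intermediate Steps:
t(o, G) = 6 (t(o, G) = 1 + 5 = 6)
q(b) = 3 - 5*b
z(V) = 4*V (z(V) = (2*V)*2 = 4*V)
K(N) = √(3 - N) (K(N) = √((3 - 5*N) + 4*N) = √(3 - N))
K(t(6, 3)) + 339*(-372) = √(3 - 1*6) + 339*(-372) = √(3 - 6) - 126108 = √(-3) - 126108 = I*√3 - 126108 = -126108 + I*√3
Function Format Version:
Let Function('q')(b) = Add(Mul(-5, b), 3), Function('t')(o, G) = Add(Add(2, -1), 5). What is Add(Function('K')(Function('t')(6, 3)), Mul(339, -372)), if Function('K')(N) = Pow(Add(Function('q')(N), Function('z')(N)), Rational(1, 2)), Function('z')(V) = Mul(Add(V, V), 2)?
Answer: Add(-126108, Mul(I, Pow(3, Rational(1, 2)))) ≈ Add(-1.2611e+5, Mul(1.7320, I))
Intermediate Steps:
Function('t')(o, G) = 6 (Function('t')(o, G) = Add(1, 5) = 6)
Function('q')(b) = Add(3, Mul(-5, b))
Function('z')(V) = Mul(4, V) (Function('z')(V) = Mul(Mul(2, V), 2) = Mul(4, V))
Function('K')(N) = Pow(Add(3, Mul(-1, N)), Rational(1, 2)) (Function('K')(N) = Pow(Add(Add(3, Mul(-5, N)), Mul(4, N)), Rational(1, 2)) = Pow(Add(3, Mul(-1, N)), Rational(1, 2)))
Add(Function('K')(Function('t')(6, 3)), Mul(339, -372)) = Add(Pow(Add(3, Mul(-1, 6)), Rational(1, 2)), Mul(339, -372)) = Add(Pow(Add(3, -6), Rational(1, 2)), -126108) = Add(Pow(-3, Rational(1, 2)), -126108) = Add(Mul(I, Pow(3, Rational(1, 2))), -126108) = Add(-126108, Mul(I, Pow(3, Rational(1, 2))))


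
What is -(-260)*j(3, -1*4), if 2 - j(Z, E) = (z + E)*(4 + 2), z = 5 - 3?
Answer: 3640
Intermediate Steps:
z = 2
j(Z, E) = -10 - 6*E (j(Z, E) = 2 - (2 + E)*(4 + 2) = 2 - (2 + E)*6 = 2 - (12 + 6*E) = 2 + (-12 - 6*E) = -10 - 6*E)
-(-260)*j(3, -1*4) = -(-260)*(-10 - (-6)*4) = -(-260)*(-10 - 6*(-4)) = -(-260)*(-10 + 24) = -(-260)*14 = -260*(-14) = 3640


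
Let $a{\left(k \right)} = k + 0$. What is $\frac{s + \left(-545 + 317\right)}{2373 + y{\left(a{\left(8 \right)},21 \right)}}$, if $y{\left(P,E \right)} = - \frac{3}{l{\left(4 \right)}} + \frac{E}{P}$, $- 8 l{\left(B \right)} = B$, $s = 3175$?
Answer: $\frac{23576}{19053} \approx 1.2374$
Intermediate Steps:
$a{\left(k \right)} = k$
$l{\left(B \right)} = - \frac{B}{8}$
$y{\left(P,E \right)} = 6 + \frac{E}{P}$ ($y{\left(P,E \right)} = - \frac{3}{\left(- \frac{1}{8}\right) 4} + \frac{E}{P} = - \frac{3}{- \frac{1}{2}} + \frac{E}{P} = \left(-3\right) \left(-2\right) + \frac{E}{P} = 6 + \frac{E}{P}$)
$\frac{s + \left(-545 + 317\right)}{2373 + y{\left(a{\left(8 \right)},21 \right)}} = \frac{3175 + \left(-545 + 317\right)}{2373 + \left(6 + \frac{21}{8}\right)} = \frac{3175 - 228}{2373 + \left(6 + 21 \cdot \frac{1}{8}\right)} = \frac{2947}{2373 + \left(6 + \frac{21}{8}\right)} = \frac{2947}{2373 + \frac{69}{8}} = \frac{2947}{\frac{19053}{8}} = 2947 \cdot \frac{8}{19053} = \frac{23576}{19053}$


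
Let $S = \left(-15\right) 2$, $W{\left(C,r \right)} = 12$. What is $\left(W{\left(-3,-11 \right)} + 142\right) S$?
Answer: $-4620$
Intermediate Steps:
$S = -30$
$\left(W{\left(-3,-11 \right)} + 142\right) S = \left(12 + 142\right) \left(-30\right) = 154 \left(-30\right) = -4620$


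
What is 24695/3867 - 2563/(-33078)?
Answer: 275590777/42637542 ≈ 6.4636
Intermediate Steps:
24695/3867 - 2563/(-33078) = 24695*(1/3867) - 2563*(-1/33078) = 24695/3867 + 2563/33078 = 275590777/42637542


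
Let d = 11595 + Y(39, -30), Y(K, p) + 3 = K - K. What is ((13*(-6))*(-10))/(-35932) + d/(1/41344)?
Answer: 331168416753/691 ≈ 4.7926e+8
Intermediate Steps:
Y(K, p) = -3 (Y(K, p) = -3 + (K - K) = -3 + 0 = -3)
d = 11592 (d = 11595 - 3 = 11592)
((13*(-6))*(-10))/(-35932) + d/(1/41344) = ((13*(-6))*(-10))/(-35932) + 11592/(1/41344) = -78*(-10)*(-1/35932) + 11592/(1/41344) = 780*(-1/35932) + 11592*41344 = -15/691 + 479259648 = 331168416753/691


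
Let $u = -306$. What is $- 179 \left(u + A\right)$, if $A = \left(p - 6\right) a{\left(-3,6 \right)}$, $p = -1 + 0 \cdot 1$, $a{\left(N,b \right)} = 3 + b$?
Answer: $66051$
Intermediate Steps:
$p = -1$ ($p = -1 + 0 = -1$)
$A = -63$ ($A = \left(-1 - 6\right) \left(3 + 6\right) = \left(-7\right) 9 = -63$)
$- 179 \left(u + A\right) = - 179 \left(-306 - 63\right) = \left(-179\right) \left(-369\right) = 66051$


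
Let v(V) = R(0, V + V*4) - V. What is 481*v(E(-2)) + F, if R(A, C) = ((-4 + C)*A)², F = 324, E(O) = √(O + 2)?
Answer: 324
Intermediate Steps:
E(O) = √(2 + O)
R(A, C) = A²*(-4 + C)² (R(A, C) = (A*(-4 + C))² = A²*(-4 + C)²)
v(V) = -V (v(V) = 0²*(-4 + (V + V*4))² - V = 0*(-4 + (V + 4*V))² - V = 0*(-4 + 5*V)² - V = 0 - V = -V)
481*v(E(-2)) + F = 481*(-√(2 - 2)) + 324 = 481*(-√0) + 324 = 481*(-1*0) + 324 = 481*0 + 324 = 0 + 324 = 324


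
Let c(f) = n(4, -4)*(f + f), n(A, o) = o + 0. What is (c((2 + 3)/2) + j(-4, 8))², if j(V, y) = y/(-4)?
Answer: 484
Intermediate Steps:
n(A, o) = o
j(V, y) = -y/4 (j(V, y) = y*(-¼) = -y/4)
c(f) = -8*f (c(f) = -4*(f + f) = -8*f)
(c((2 + 3)/2) + j(-4, 8))² = (-8*(2 + 3)/2 - ¼*8)² = (-40/2 - 2)² = (-8*5/2 - 2)² = (-20 - 2)² = (-22)² = 484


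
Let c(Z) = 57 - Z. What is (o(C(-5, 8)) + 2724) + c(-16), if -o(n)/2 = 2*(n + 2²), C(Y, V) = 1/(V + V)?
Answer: 11123/4 ≈ 2780.8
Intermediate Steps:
C(Y, V) = 1/(2*V)
o(n) = -16 - 4*n (o(n) = -4*(n + 2²) = -4*(n + 4) = -4*(4 + n) = -2*(8 + 2*n) = -16 - 4*n)
(o(C(-5, 8)) + 2724) + c(-16) = ((-16 - 2/8) + 2724) + (57 - 1*(-16)) = ((-16 - 2/8) + 2724) + (57 + 16) = ((-16 - 4*1/16) + 2724) + 73 = ((-16 - ¼) + 2724) + 73 = (-65/4 + 2724) + 73 = 10831/4 + 73 = 11123/4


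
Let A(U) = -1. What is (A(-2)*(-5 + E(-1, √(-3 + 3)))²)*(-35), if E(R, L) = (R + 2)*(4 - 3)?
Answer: 560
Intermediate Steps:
E(R, L) = 2 + R (E(R, L) = (2 + R)*1 = 2 + R)
(A(-2)*(-5 + E(-1, √(-3 + 3)))²)*(-35) = -(-5 + (2 - 1))²*(-35) = -(-5 + 1)²*(-35) = -1*(-4)²*(-35) = -1*16*(-35) = -16*(-35) = 560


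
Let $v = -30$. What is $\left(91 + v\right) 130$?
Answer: $7930$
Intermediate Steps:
$\left(91 + v\right) 130 = \left(91 - 30\right) 130 = 61 \cdot 130 = 7930$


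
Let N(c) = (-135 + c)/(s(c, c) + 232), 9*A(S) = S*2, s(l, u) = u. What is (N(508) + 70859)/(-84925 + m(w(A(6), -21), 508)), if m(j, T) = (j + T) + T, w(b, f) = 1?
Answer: -52436033/62091920 ≈ -0.84449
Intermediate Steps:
A(S) = 2*S/9 (A(S) = (S*2)/9 = (2*S)/9 = 2*S/9)
N(c) = (-135 + c)/(232 + c) (N(c) = (-135 + c)/(c + 232) = (-135 + c)/(232 + c))
m(j, T) = j + 2*T (m(j, T) = (T + j) + T = j + 2*T)
(N(508) + 70859)/(-84925 + m(w(A(6), -21), 508)) = ((-135 + 508)/(232 + 508) + 70859)/(-84925 + (1 + 2*508)) = (373/740 + 70859)/(-84925 + (1 + 1016)) = ((1/740)*373 + 70859)/(-84925 + 1017) = (373/740 + 70859)/(-83908) = (52436033/740)*(-1/83908) = -52436033/62091920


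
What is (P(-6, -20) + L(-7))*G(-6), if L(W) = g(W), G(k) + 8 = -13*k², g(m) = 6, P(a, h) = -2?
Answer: -1904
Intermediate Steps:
G(k) = -8 - 13*k²
L(W) = 6
(P(-6, -20) + L(-7))*G(-6) = (-2 + 6)*(-8 - 13*(-6)²) = 4*(-8 - 13*36) = 4*(-8 - 468) = 4*(-476) = -1904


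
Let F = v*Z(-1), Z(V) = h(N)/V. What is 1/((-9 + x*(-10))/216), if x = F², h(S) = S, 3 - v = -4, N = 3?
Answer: -24/491 ≈ -0.048880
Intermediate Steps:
v = 7 (v = 3 - 1*(-4) = 3 + 4 = 7)
Z(V) = 3/V
F = -21 (F = 7*(3/(-1)) = 7*(3*(-1)) = 7*(-3) = -21)
x = 441 (x = (-21)² = 441)
1/((-9 + x*(-10))/216) = 1/((-9 + 441*(-10))/216) = 1/((-9 - 4410)*(1/216)) = 1/(-4419*1/216) = 1/(-491/24) = -24/491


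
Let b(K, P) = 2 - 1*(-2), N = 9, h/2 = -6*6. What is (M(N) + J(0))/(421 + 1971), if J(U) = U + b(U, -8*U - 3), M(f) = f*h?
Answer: -7/26 ≈ -0.26923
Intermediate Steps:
h = -72 (h = 2*(-6*6) = 2*(-36) = -72)
b(K, P) = 4 (b(K, P) = 2 + 2 = 4)
M(f) = -72*f (M(f) = f*(-72) = -72*f)
J(U) = 4 + U (J(U) = U + 4 = 4 + U)
(M(N) + J(0))/(421 + 1971) = (-72*9 + (4 + 0))/(421 + 1971) = (-648 + 4)/2392 = -644*1/2392 = -7/26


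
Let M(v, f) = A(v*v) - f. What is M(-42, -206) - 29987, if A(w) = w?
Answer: -28017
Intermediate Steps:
M(v, f) = v**2 - f (M(v, f) = v*v - f = v**2 - f)
M(-42, -206) - 29987 = ((-42)**2 - 1*(-206)) - 29987 = (1764 + 206) - 29987 = 1970 - 29987 = -28017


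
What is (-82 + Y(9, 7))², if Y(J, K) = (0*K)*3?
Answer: 6724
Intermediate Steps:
Y(J, K) = 0 (Y(J, K) = 0*3 = 0)
(-82 + Y(9, 7))² = (-82 + 0)² = (-82)² = 6724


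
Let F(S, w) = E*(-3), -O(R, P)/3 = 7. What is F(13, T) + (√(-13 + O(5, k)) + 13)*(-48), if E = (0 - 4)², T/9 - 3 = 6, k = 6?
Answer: -672 - 48*I*√34 ≈ -672.0 - 279.89*I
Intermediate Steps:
O(R, P) = -21 (O(R, P) = -3*7 = -21)
T = 81 (T = 27 + 9*6 = 27 + 54 = 81)
E = 16 (E = (-4)² = 16)
F(S, w) = -48 (F(S, w) = 16*(-3) = -48)
F(13, T) + (√(-13 + O(5, k)) + 13)*(-48) = -48 + (√(-13 - 21) + 13)*(-48) = -48 + (√(-34) + 13)*(-48) = -48 + (I*√34 + 13)*(-48) = -48 + (13 + I*√34)*(-48) = -48 + (-624 - 48*I*√34) = -672 - 48*I*√34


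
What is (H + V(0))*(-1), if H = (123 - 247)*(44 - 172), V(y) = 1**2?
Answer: -15873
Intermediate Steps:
V(y) = 1
H = 15872 (H = -124*(-128) = 15872)
(H + V(0))*(-1) = (15872 + 1)*(-1) = 15873*(-1) = -15873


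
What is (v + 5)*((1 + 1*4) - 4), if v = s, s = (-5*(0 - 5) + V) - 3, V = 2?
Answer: 29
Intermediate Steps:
s = 24 (s = (-5*(0 - 5) + 2) - 3 = (-5*(-5) + 2) - 3 = (25 + 2) - 3 = 27 - 3 = 24)
v = 24
(v + 5)*((1 + 1*4) - 4) = (24 + 5)*((1 + 1*4) - 4) = 29*((1 + 4) - 4) = 29*(5 - 4) = 29*1 = 29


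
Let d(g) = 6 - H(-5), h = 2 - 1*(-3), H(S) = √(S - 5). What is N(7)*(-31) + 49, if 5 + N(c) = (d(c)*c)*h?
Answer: -6306 + 1085*I*√10 ≈ -6306.0 + 3431.1*I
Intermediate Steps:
H(S) = √(-5 + S)
h = 5 (h = 2 + 3 = 5)
d(g) = 6 - I*√10 (d(g) = 6 - √(-5 - 5) = 6 - √(-10) = 6 - I*√10)
N(c) = -5 + 5*c*(6 - I*√10) (N(c) = -5 + ((6 - I*√10)*c)*5 = -5 + (c*(6 - I*√10))*5 = -5 + 5*c*(6 - I*√10))
N(7)*(-31) + 49 = (-5 + 5*7*(6 - I*√10))*(-31) + 49 = (-5 + (210 - 35*I*√10))*(-31) + 49 = (205 - 35*I*√10)*(-31) + 49 = (-6355 + 1085*I*√10) + 49 = -6306 + 1085*I*√10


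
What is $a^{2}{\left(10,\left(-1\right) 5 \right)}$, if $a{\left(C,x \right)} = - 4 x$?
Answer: $400$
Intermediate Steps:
$a^{2}{\left(10,\left(-1\right) 5 \right)} = \left(- 4 \left(\left(-1\right) 5\right)\right)^{2} = \left(\left(-4\right) \left(-5\right)\right)^{2} = 20^{2} = 400$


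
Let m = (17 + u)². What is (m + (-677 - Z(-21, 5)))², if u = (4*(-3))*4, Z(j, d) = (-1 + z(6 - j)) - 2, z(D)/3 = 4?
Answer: 75625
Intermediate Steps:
z(D) = 12 (z(D) = 3*4 = 12)
Z(j, d) = 9 (Z(j, d) = (-1 + 12) - 2 = 11 - 2 = 9)
u = -48 (u = -12*4 = -48)
m = 961 (m = (17 - 48)² = (-31)² = 961)
(m + (-677 - Z(-21, 5)))² = (961 + (-677 - 1*9))² = (961 + (-677 - 9))² = (961 - 686)² = 275² = 75625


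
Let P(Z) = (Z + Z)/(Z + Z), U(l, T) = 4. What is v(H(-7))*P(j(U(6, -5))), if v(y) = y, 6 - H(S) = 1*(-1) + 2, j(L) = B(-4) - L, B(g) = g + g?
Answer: 5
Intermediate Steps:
B(g) = 2*g
j(L) = -8 - L (j(L) = 2*(-4) - L = -8 - L)
H(S) = 5 (H(S) = 6 - (1*(-1) + 2) = 6 - (-1 + 2) = 6 - 1*1 = 6 - 1 = 5)
P(Z) = 1 (P(Z) = (2*Z)/((2*Z)) = (2*Z)*(1/(2*Z)) = 1)
v(H(-7))*P(j(U(6, -5))) = 5*1 = 5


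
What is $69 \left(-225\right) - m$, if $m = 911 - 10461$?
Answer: $-5975$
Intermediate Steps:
$m = -9550$ ($m = 911 - 10461 = -9550$)
$69 \left(-225\right) - m = 69 \left(-225\right) - -9550 = -15525 + 9550 = -5975$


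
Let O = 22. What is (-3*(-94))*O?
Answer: 6204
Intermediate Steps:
(-3*(-94))*O = -3*(-94)*22 = 282*22 = 6204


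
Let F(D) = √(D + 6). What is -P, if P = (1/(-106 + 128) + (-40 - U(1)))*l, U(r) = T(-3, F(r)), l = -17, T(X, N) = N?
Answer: -14943/22 - 17*√7 ≈ -724.21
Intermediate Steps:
F(D) = √(6 + D)
U(r) = √(6 + r)
P = 14943/22 + 17*√7 (P = (1/(-106 + 128) + (-40 - √(6 + 1)))*(-17) = (1/22 + (-40 - √7))*(-17) = (-879/22 - √7)*(-17) = 14943/22 + 17*√7 ≈ 724.21)
-P = -(14943/22 + 17*√7) = -14943/22 - 17*√7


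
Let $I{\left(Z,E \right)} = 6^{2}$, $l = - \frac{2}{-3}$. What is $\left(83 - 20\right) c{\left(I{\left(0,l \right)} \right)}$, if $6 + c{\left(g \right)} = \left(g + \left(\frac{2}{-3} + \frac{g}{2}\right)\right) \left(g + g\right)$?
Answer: $241542$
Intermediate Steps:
$l = \frac{2}{3}$ ($l = \left(-2\right) \left(- \frac{1}{3}\right) = \frac{2}{3} \approx 0.66667$)
$I{\left(Z,E \right)} = 36$
$c{\left(g \right)} = -6 + 2 g \left(- \frac{2}{3} + \frac{3 g}{2}\right)$ ($c{\left(g \right)} = -6 + \left(g + \left(\frac{2}{-3} + \frac{g}{2}\right)\right) \left(g + g\right) = -6 + \left(g + \left(2 \left(- \frac{1}{3}\right) + g \frac{1}{2}\right)\right) 2 g = -6 + \left(g + \left(- \frac{2}{3} + \frac{g}{2}\right)\right) 2 g = -6 + \left(- \frac{2}{3} + \frac{3 g}{2}\right) 2 g = -6 + 2 g \left(- \frac{2}{3} + \frac{3 g}{2}\right)$)
$\left(83 - 20\right) c{\left(I{\left(0,l \right)} \right)} = \left(83 - 20\right) \left(-6 + 3 \cdot 36^{2} - 48\right) = 63 \left(-6 + 3 \cdot 1296 - 48\right) = 63 \left(-6 + 3888 - 48\right) = 63 \cdot 3834 = 241542$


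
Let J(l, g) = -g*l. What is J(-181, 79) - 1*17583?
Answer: -3284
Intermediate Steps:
J(l, g) = -g*l
J(-181, 79) - 1*17583 = -1*79*(-181) - 1*17583 = 14299 - 17583 = -3284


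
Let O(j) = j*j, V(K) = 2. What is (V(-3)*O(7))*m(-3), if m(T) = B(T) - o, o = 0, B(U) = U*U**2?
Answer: -2646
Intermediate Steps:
O(j) = j**2
B(U) = U**3
m(T) = T**3 (m(T) = T**3 - 1*0 = T**3 + 0 = T**3)
(V(-3)*O(7))*m(-3) = (2*7**2)*(-3)**3 = (2*49)*(-27) = 98*(-27) = -2646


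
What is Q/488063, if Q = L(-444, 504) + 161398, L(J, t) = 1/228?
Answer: 36798745/111278364 ≈ 0.33069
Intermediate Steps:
L(J, t) = 1/228
Q = 36798745/228 (Q = 1/228 + 161398 = 36798745/228 ≈ 1.6140e+5)
Q/488063 = (36798745/228)/488063 = (36798745/228)*(1/488063) = 36798745/111278364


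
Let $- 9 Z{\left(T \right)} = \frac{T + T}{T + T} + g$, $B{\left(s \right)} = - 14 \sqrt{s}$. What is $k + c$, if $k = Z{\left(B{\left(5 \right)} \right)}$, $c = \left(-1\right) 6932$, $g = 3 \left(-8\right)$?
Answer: $- \frac{62365}{9} \approx -6929.4$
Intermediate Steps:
$g = -24$
$c = -6932$
$Z{\left(T \right)} = \frac{23}{9}$ ($Z{\left(T \right)} = - \frac{\frac{T + T}{T + T} - 24}{9} = - \frac{\frac{2 T}{2 T} - 24}{9} = - \frac{2 T \frac{1}{2 T} - 24}{9} = - \frac{1 - 24}{9} = \left(- \frac{1}{9}\right) \left(-23\right) = \frac{23}{9}$)
$k = \frac{23}{9} \approx 2.5556$
$k + c = \frac{23}{9} - 6932 = - \frac{62365}{9}$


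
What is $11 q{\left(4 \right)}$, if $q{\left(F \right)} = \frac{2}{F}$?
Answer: $\frac{11}{2} \approx 5.5$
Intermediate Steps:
$11 q{\left(4 \right)} = 11 \cdot \frac{2}{4} = 11 \cdot 2 \cdot \frac{1}{4} = 11 \cdot \frac{1}{2} = \frac{11}{2}$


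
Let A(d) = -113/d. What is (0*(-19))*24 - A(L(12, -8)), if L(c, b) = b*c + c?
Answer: -113/84 ≈ -1.3452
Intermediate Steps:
L(c, b) = c + b*c
(0*(-19))*24 - A(L(12, -8)) = (0*(-19))*24 - (-113)/(12*(1 - 8)) = 0*24 - (-113)/(12*(-7)) = 0 - (-113)/(-84) = 0 - (-113)*(-1)/84 = 0 - 1*113/84 = 0 - 113/84 = -113/84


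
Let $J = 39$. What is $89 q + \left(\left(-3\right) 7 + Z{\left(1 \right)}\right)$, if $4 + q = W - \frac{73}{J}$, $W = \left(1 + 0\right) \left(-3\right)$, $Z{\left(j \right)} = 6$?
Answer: $- \frac{31379}{39} \approx -804.59$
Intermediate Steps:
$W = -3$ ($W = 1 \left(-3\right) = -3$)
$q = - \frac{346}{39}$ ($q = -4 - \left(3 + \frac{73}{39}\right) = -4 - \left(3 + 73 \cdot \frac{1}{39}\right) = -4 - \frac{190}{39} = - \frac{346}{39} \approx -8.8718$)
$89 q + \left(\left(-3\right) 7 + Z{\left(1 \right)}\right) = 89 \left(- \frac{346}{39}\right) + \left(\left(-3\right) 7 + 6\right) = - \frac{30794}{39} + \left(-21 + 6\right) = - \frac{30794}{39} - 15 = - \frac{31379}{39}$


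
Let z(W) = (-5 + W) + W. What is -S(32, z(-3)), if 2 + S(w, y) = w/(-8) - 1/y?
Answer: 65/11 ≈ 5.9091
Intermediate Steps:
z(W) = -5 + 2*W
S(w, y) = -2 - 1/y - w/8 (S(w, y) = -2 + (w/(-8) - 1/y) = -2 + (w*(-⅛) - 1/y) = -2 + (-w/8 - 1/y) = -2 + (-1/y - w/8) = -2 - 1/y - w/8)
-S(32, z(-3)) = -(-2 - 1/(-5 + 2*(-3)) - ⅛*32) = -(-2 - 1/(-5 - 6) - 4) = -(-2 - 1/(-11) - 4) = -(-2 - 1*(-1/11) - 4) = -(-2 + 1/11 - 4) = -1*(-65/11) = 65/11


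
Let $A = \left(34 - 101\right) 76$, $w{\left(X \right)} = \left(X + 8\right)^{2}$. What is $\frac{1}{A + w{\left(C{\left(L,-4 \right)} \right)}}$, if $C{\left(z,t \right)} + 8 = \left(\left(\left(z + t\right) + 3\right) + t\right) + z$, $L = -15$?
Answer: $- \frac{1}{3867} \approx -0.0002586$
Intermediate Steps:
$C{\left(z,t \right)} = -5 + 2 t + 2 z$ ($C{\left(z,t \right)} = -8 + \left(\left(\left(\left(z + t\right) + 3\right) + t\right) + z\right) = -8 + \left(\left(\left(\left(t + z\right) + 3\right) + t\right) + z\right) = -8 + \left(\left(\left(3 + t + z\right) + t\right) + z\right) = -8 + \left(\left(3 + z + 2 t\right) + z\right) = -8 + \left(3 + 2 t + 2 z\right) = -5 + 2 t + 2 z$)
$w{\left(X \right)} = \left(8 + X\right)^{2}$
$A = -5092$ ($A = \left(-67\right) 76 = -5092$)
$\frac{1}{A + w{\left(C{\left(L,-4 \right)} \right)}} = \frac{1}{-5092 + \left(8 + \left(-5 + 2 \left(-4\right) + 2 \left(-15\right)\right)\right)^{2}} = \frac{1}{-5092 + \left(8 - 43\right)^{2}} = \frac{1}{-5092 + \left(-35\right)^{2}} = \frac{1}{-5092 + 1225} = \frac{1}{-3867} = - \frac{1}{3867}$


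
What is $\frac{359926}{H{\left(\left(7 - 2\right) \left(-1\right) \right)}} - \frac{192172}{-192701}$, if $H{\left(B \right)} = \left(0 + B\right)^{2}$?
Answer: $\frac{69362904426}{4817525} \approx 14398.0$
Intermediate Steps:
$H{\left(B \right)} = B^{2}$
$\frac{359926}{H{\left(\left(7 - 2\right) \left(-1\right) \right)}} - \frac{192172}{-192701} = \frac{359926}{\left(\left(7 - 2\right) \left(-1\right)\right)^{2}} - \frac{192172}{-192701} = \frac{359926}{\left(5 \left(-1\right)\right)^{2}} - - \frac{192172}{192701} = \frac{359926}{\left(-5\right)^{2}} + \frac{192172}{192701} = \frac{359926}{25} + \frac{192172}{192701} = \frac{69362904426}{4817525}$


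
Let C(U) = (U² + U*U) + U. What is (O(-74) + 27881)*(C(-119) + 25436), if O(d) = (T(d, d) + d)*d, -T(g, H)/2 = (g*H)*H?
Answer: -3215110664005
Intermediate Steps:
T(g, H) = -2*g*H² (T(g, H) = -2*g*H*H = -2*H*g*H = -2*g*H²)
C(U) = U + 2*U² (C(U) = (U² + U²) + U = 2*U² + U = U + 2*U²)
O(d) = d*(d - 2*d³) (O(d) = (-2*d*d² + d)*d = (-2*d³ + d)*d = (d - 2*d³)*d = d*(d - 2*d³))
(O(-74) + 27881)*(C(-119) + 25436) = (((-74)² - 2*(-74)⁴) + 27881)*(-119*(1 + 2*(-119)) + 25436) = ((5476 - 2*29986576) + 27881)*(-119*(1 - 238) + 25436) = ((5476 - 59973152) + 27881)*(-119*(-237) + 25436) = (-59967676 + 27881)*(28203 + 25436) = -59939795*53639 = -3215110664005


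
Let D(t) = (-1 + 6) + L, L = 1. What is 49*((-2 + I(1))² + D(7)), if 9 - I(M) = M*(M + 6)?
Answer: 294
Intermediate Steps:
I(M) = 9 - M*(6 + M) (I(M) = 9 - M*(M + 6) = 9 - M*(6 + M))
D(t) = 6 (D(t) = (-1 + 6) + 1 = 5 + 1 = 6)
49*((-2 + I(1))² + D(7)) = 49*((-2 + (9 - 1*1² - 6*1))² + 6) = 49*((-2 + (9 - 1*1 - 6))² + 6) = 49*((-2 + (9 - 1 - 6))² + 6) = 49*((-2 + 2)² + 6) = 49*(0² + 6) = 49*(0 + 6) = 49*6 = 294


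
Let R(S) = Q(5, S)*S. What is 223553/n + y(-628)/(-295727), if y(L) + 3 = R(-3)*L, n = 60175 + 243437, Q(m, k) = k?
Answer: 67827583891/89786265924 ≈ 0.75543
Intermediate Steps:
n = 303612
R(S) = S² (R(S) = S*S = S²)
y(L) = -3 + 9*L (y(L) = -3 + (-3)²*L = -3 + 9*L)
223553/n + y(-628)/(-295727) = 223553/303612 + (-3 + 9*(-628))/(-295727) = 223553*(1/303612) + (-3 - 5652)*(-1/295727) = 223553/303612 - 5655*(-1/295727) = 223553/303612 + 5655/295727 = 67827583891/89786265924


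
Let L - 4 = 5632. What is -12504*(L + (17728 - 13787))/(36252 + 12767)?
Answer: -119750808/49019 ≈ -2442.9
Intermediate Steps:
L = 5636 (L = 4 + 5632 = 5636)
-12504*(L + (17728 - 13787))/(36252 + 12767) = -12504*(5636 + (17728 - 13787))/(36252 + 12767) = -12504/(49019/(5636 + 3941)) = -12504/(49019/9577) = -12504/(49019*(1/9577)) = -12504/49019/9577 = -12504*9577/49019 = -119750808/49019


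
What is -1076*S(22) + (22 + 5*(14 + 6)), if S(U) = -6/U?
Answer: 4570/11 ≈ 415.45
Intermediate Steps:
-1076*S(22) + (22 + 5*(14 + 6)) = -(-6456)/22 + (22 + 5*(14 + 6)) = -(-6456)/22 + (22 + 5*20) = -1076*(-3/11) + (22 + 100) = 3228/11 + 122 = 4570/11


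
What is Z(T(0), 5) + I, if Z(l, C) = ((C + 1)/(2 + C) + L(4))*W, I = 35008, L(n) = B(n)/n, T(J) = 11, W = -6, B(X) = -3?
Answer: 490103/14 ≈ 35007.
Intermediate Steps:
L(n) = -3/n
Z(l, C) = 9/2 - 6*(1 + C)/(2 + C) (Z(l, C) = ((C + 1)/(2 + C) - 3/4)*(-6) = ((1 + C)/(2 + C) - 3*¼)*(-6) = ((1 + C)/(2 + C) - ¾)*(-6) = (-¾ + (1 + C)/(2 + C))*(-6) = 9/2 - 6*(1 + C)/(2 + C))
Z(T(0), 5) + I = 3*(2 - 1*5)/(2*(2 + 5)) + 35008 = (3/2)*(2 - 5)/7 + 35008 = (3/2)*(⅐)*(-3) + 35008 = -9/14 + 35008 = 490103/14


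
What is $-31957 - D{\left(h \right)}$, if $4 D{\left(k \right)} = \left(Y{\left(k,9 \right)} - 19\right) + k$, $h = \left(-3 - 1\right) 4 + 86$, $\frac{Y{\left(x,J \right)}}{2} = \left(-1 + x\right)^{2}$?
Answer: $- \frac{137401}{4} \approx -34350.0$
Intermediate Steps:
$Y{\left(x,J \right)} = 2 \left(-1 + x\right)^{2}$
$h = 70$ ($h = \left(-4\right) 4 + 86 = -16 + 86 = 70$)
$D{\left(k \right)} = - \frac{19}{4} + \frac{\left(-1 + k\right)^{2}}{2} + \frac{k}{4}$ ($D{\left(k \right)} = \frac{\left(2 \left(-1 + k\right)^{2} - 19\right) + k}{4} = \frac{\left(-19 + 2 \left(-1 + k\right)^{2}\right) + k}{4} = \frac{-19 + k + 2 \left(-1 + k\right)^{2}}{4} = - \frac{19}{4} + \frac{\left(-1 + k\right)^{2}}{2} + \frac{k}{4}$)
$-31957 - D{\left(h \right)} = -31957 - \left(- \frac{19}{4} + \frac{\left(-1 + 70\right)^{2}}{2} + \frac{1}{4} \cdot 70\right) = -31957 - \left(- \frac{19}{4} + \frac{69^{2}}{2} + \frac{35}{2}\right) = -31957 - \left(- \frac{19}{4} + \frac{1}{2} \cdot 4761 + \frac{35}{2}\right) = -31957 - \left(- \frac{19}{4} + \frac{4761}{2} + \frac{35}{2}\right) = -31957 - \frac{9573}{4} = - \frac{137401}{4}$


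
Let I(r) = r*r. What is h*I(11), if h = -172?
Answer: -20812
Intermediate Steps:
I(r) = r**2
h*I(11) = -172*11**2 = -172*121 = -20812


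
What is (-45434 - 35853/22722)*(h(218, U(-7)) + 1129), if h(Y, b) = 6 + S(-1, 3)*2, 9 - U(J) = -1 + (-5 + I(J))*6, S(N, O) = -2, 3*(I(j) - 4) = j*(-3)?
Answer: -389209974777/7574 ≈ -5.1388e+7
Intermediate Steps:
I(j) = 4 - j (I(j) = 4 + (j*(-3))/3 = 4 + (-3*j)/3 = 4 - j)
U(J) = 16 + 6*J (U(J) = 9 - (-1 + (-5 + (4 - J))*6) = 9 - (-1 + (-1 - J)*6) = 9 - (-1 + (-6 - 6*J)) = 9 - (-7 - 6*J) = 9 + (7 + 6*J) = 16 + 6*J)
h(Y, b) = 2 (h(Y, b) = 6 - 2*2 = 6 - 4 = 2)
(-45434 - 35853/22722)*(h(218, U(-7)) + 1129) = (-45434 - 35853/22722)*(2 + 1129) = (-45434 - 35853*1/22722)*1131 = (-45434 - 11951/7574)*1131 = -344129067/7574*1131 = -389209974777/7574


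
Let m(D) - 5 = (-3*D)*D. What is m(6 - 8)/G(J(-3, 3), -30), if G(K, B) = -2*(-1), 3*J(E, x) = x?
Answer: -7/2 ≈ -3.5000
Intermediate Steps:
J(E, x) = x/3
G(K, B) = 2
m(D) = 5 - 3*D² (m(D) = 5 + (-3*D)*D = 5 - 3*D²)
m(6 - 8)/G(J(-3, 3), -30) = (5 - 3*(6 - 8)²)/2 = (5 - 3*(-2)²)*(½) = (5 - 3*4)*(½) = (5 - 12)*(½) = -7*½ = -7/2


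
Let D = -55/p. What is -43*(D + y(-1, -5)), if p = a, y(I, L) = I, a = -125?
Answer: 602/25 ≈ 24.080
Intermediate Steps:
p = -125
D = 11/25 (D = -55/(-125) = -55*(-1/125) = 11/25 ≈ 0.44000)
-43*(D + y(-1, -5)) = -43*(11/25 - 1) = -43*(-14/25) = 602/25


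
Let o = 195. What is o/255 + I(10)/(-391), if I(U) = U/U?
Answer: 298/391 ≈ 0.76215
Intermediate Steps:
I(U) = 1
o/255 + I(10)/(-391) = 195/255 + 1/(-391) = 195*(1/255) + 1*(-1/391) = 13/17 - 1/391 = 298/391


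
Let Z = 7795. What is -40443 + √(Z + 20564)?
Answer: -40443 + 3*√3151 ≈ -40275.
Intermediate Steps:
-40443 + √(Z + 20564) = -40443 + √(7795 + 20564) = -40443 + √28359 = -40443 + 3*√3151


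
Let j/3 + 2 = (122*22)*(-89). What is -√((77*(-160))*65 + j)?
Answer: -I*√1517434 ≈ -1231.8*I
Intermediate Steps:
j = -716634 (j = -6 + 3*((122*22)*(-89)) = -6 + 3*(2684*(-89)) = -6 + 3*(-238876) = -6 - 716628 = -716634)
-√((77*(-160))*65 + j) = -√((77*(-160))*65 - 716634) = -√(-12320*65 - 716634) = -√(-800800 - 716634) = -√(-1517434) = -I*√1517434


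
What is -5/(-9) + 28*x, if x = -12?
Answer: -3019/9 ≈ -335.44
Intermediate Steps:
-5/(-9) + 28*x = -5/(-9) + 28*(-12) = -5*(-⅑) - 336 = 5/9 - 336 = -3019/9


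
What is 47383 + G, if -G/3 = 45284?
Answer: -88469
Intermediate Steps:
G = -135852 (G = -3*45284 = -135852)
47383 + G = 47383 - 135852 = -88469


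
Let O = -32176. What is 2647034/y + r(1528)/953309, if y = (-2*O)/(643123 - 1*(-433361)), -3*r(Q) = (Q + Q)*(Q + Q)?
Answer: 1018666508355055355/23005252788 ≈ 4.4280e+7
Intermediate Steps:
r(Q) = -4*Q²/3 (r(Q) = -(Q + Q)*(Q + Q)/3 = -2*Q*2*Q/3 = -4*Q²/3)
y = 16088/269121 (y = (-2*(-32176))/(643123 - 1*(-433361)) = 64352/(643123 + 433361) = 64352/1076484 = 64352*(1/1076484) = 16088/269121 ≈ 0.059780)
2647034/y + r(1528)/953309 = 2647034/(16088/269121) - 4/3*1528²/953309 = 2647034*(269121/16088) - 4/3*2334784*(1/953309) = 356186218557/8044 - 9339136/3*1/953309 = 356186218557/8044 - 9339136/2859927 = 1018666508355055355/23005252788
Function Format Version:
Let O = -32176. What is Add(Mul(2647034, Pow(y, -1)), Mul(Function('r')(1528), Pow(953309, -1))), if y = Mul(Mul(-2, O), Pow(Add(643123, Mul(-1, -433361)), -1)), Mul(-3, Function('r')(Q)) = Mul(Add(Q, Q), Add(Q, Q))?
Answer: Rational(1018666508355055355, 23005252788) ≈ 4.4280e+7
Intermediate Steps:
Function('r')(Q) = Mul(Rational(-4, 3), Pow(Q, 2)) (Function('r')(Q) = Mul(Rational(-1, 3), Mul(Add(Q, Q), Add(Q, Q))) = Mul(Rational(-1, 3), Mul(Mul(2, Q), Mul(2, Q))) = Mul(Rational(-1, 3), Mul(4, Pow(Q, 2))) = Mul(Rational(-4, 3), Pow(Q, 2)))
y = Rational(16088, 269121) (y = Mul(Mul(-2, -32176), Pow(Add(643123, Mul(-1, -433361)), -1)) = Mul(64352, Pow(Add(643123, 433361), -1)) = Mul(64352, Pow(1076484, -1)) = Mul(64352, Rational(1, 1076484)) = Rational(16088, 269121) ≈ 0.059780)
Add(Mul(2647034, Pow(y, -1)), Mul(Function('r')(1528), Pow(953309, -1))) = Add(Mul(2647034, Pow(Rational(16088, 269121), -1)), Mul(Mul(Rational(-4, 3), Pow(1528, 2)), Pow(953309, -1))) = Add(Mul(2647034, Rational(269121, 16088)), Mul(Mul(Rational(-4, 3), 2334784), Rational(1, 953309))) = Add(Rational(356186218557, 8044), Mul(Rational(-9339136, 3), Rational(1, 953309))) = Add(Rational(356186218557, 8044), Rational(-9339136, 2859927)) = Rational(1018666508355055355, 23005252788)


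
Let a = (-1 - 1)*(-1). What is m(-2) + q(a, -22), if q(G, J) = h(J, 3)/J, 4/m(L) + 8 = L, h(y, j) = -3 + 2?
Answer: -39/110 ≈ -0.35455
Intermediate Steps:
h(y, j) = -1
a = 2 (a = -2*(-1) = 2)
m(L) = 4/(-8 + L)
q(G, J) = -1/J
m(-2) + q(a, -22) = 4/(-8 - 2) - 1/(-22) = 4/(-10) - 1*(-1/22) = 4*(-1/10) + 1/22 = -2/5 + 1/22 = -39/110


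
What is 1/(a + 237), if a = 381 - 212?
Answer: 1/406 ≈ 0.0024631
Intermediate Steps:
a = 169
1/(a + 237) = 1/(169 + 237) = 1/406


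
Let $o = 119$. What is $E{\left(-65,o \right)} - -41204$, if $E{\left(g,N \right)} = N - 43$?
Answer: $41280$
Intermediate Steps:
$E{\left(g,N \right)} = -43 + N$ ($E{\left(g,N \right)} = N - 43 = -43 + N$)
$E{\left(-65,o \right)} - -41204 = \left(-43 + 119\right) - -41204 = 76 + 41204 = 41280$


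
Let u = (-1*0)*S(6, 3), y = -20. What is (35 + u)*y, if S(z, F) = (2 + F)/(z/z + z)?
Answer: -700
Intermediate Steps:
S(z, F) = (2 + F)/(1 + z)
u = 0 (u = (-1*0)*((2 + 3)/(1 + 6)) = 0*(5/7) = 0)
(35 + u)*y = (35 + 0)*(-20) = 35*(-20) = -700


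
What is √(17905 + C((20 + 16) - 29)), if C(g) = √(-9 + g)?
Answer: √(17905 + I*√2) ≈ 133.81 + 0.0053*I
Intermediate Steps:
√(17905 + C((20 + 16) - 29)) = √(17905 + √(-9 + ((20 + 16) - 29))) = √(17905 + √(-9 + (36 - 29))) = √(17905 + √(-9 + 7)) = √(17905 + √(-2)) = √(17905 + I*√2)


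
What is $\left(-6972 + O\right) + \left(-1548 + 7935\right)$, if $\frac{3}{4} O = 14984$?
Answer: $\frac{58181}{3} \approx 19394.0$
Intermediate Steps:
$O = \frac{59936}{3}$ ($O = \frac{4}{3} \cdot 14984 = \frac{59936}{3} \approx 19979.0$)
$\left(-6972 + O\right) + \left(-1548 + 7935\right) = \left(-6972 + \frac{59936}{3}\right) + \left(-1548 + 7935\right) = \frac{39020}{3} + 6387 = \frac{58181}{3}$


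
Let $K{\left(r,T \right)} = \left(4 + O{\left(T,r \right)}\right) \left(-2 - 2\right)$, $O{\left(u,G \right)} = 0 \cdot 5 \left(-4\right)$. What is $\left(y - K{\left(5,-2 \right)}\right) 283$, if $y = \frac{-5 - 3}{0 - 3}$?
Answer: $\frac{15848}{3} \approx 5282.7$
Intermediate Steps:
$O{\left(u,G \right)} = 0$ ($O{\left(u,G \right)} = 0 \left(-4\right) = 0$)
$K{\left(r,T \right)} = -16$ ($K{\left(r,T \right)} = \left(4 + 0\right) \left(-2 - 2\right) = 4 \left(-4\right) = -16$)
$y = \frac{8}{3}$ ($y = - \frac{8}{-3} = \left(-8\right) \left(- \frac{1}{3}\right) = \frac{8}{3} \approx 2.6667$)
$\left(y - K{\left(5,-2 \right)}\right) 283 = \left(\frac{8}{3} - -16\right) 283 = \left(\frac{8}{3} + 16\right) 283 = \frac{56}{3} \cdot 283 = \frac{15848}{3}$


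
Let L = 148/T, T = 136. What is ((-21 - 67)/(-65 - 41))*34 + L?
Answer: 52825/1802 ≈ 29.315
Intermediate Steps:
L = 37/34 (L = 148/136 = 148*(1/136) = 37/34 ≈ 1.0882)
((-21 - 67)/(-65 - 41))*34 + L = ((-21 - 67)/(-65 - 41))*34 + 37/34 = -88/(-106)*34 + 37/34 = -88*(-1/106)*34 + 37/34 = (44/53)*34 + 37/34 = 1496/53 + 37/34 = 52825/1802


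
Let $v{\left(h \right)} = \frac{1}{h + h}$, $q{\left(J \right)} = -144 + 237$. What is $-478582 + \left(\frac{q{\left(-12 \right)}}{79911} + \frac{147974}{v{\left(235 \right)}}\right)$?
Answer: $\frac{1839796227157}{26637} \approx 6.9069 \cdot 10^{7}$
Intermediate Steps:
$q{\left(J \right)} = 93$
$v{\left(h \right)} = \frac{1}{2 h}$
$-478582 + \left(\frac{q{\left(-12 \right)}}{79911} + \frac{147974}{v{\left(235 \right)}}\right) = -478582 + \left(\frac{93}{79911} + \frac{147974}{\frac{1}{2} \cdot \frac{1}{235}}\right) = -478582 + \left(93 \cdot \frac{1}{79911} + \frac{147974}{\frac{1}{2} \cdot \frac{1}{235}}\right) = -478582 + \left(\frac{31}{26637} + 147974 \frac{1}{\frac{1}{470}}\right) = -478582 + \left(\frac{31}{26637} + 147974 \cdot 470\right) = -478582 + \left(\frac{31}{26637} + 69547780\right) = -478582 + \frac{1852544215891}{26637} = \frac{1839796227157}{26637}$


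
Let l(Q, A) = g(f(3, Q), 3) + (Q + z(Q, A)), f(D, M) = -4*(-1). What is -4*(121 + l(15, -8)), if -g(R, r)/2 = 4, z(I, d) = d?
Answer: -480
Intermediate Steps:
f(D, M) = 4
g(R, r) = -8 (g(R, r) = -2*4 = -8)
l(Q, A) = -8 + A + Q (l(Q, A) = -8 + (Q + A) = -8 + (A + Q) = -8 + A + Q)
-4*(121 + l(15, -8)) = -4*(121 + (-8 - 8 + 15)) = -4*(121 - 1) = -4*120 = -480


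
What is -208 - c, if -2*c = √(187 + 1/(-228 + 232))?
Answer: -208 + √749/4 ≈ -201.16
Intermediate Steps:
c = -√749/4 (c = -√(187 + 1/(-228 + 232))/2 = -√(187 + 1/4)/2 = -√(187 + ¼)/2 = -√749/4 ≈ -6.8420)
-208 - c = -208 - (-1)*√749/4 = -208 + √749/4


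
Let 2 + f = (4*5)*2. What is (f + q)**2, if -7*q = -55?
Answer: 103041/49 ≈ 2102.9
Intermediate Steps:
f = 38 (f = -2 + (4*5)*2 = -2 + 20*2 = -2 + 40 = 38)
q = 55/7 (q = -1/7*(-55) = 55/7 ≈ 7.8571)
(f + q)**2 = (38 + 55/7)**2 = (321/7)**2 = 103041/49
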